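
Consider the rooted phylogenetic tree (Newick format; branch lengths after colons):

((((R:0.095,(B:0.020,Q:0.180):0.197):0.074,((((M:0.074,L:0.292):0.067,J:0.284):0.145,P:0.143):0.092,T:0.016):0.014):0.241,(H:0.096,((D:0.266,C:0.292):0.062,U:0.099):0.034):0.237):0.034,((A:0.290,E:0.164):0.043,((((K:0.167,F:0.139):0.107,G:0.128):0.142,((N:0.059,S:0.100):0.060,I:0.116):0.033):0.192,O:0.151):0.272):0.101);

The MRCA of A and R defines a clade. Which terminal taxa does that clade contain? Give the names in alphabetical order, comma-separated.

Tracing A: it sits inside (A,E).
Tracing R: it sits inside (R,(B,Q)).
The smallest clade enclosing both is the whole tree (their MRCA is the root), so the answer is all 21 tips in alphabetical order.

A, B, C, D, E, F, G, H, I, J, K, L, M, N, O, P, Q, R, S, T, U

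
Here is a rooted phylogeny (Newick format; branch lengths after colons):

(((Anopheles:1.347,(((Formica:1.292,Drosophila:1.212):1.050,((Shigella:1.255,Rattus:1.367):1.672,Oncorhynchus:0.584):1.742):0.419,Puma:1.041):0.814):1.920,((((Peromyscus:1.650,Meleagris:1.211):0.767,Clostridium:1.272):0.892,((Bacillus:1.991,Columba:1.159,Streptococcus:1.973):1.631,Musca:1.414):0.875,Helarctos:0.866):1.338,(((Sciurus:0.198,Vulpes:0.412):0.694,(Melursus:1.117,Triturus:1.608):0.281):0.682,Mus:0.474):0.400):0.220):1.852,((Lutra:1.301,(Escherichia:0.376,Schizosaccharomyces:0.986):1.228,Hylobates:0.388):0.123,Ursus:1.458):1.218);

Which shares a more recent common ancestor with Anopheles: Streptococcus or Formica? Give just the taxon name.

Formica

The MRCA of Anopheles and Formica subtends (Anopheles,(((Formica,Drosophila),((Shigella,Rattus),Oncorhynchus)),Puma)) (7 taxa).
The MRCA of Anopheles and Streptococcus subtends ((Anopheles,(((Formica,Drosophila),((Shigella,Rattus),Oncorhynchus)),Puma)),((((Peromyscus,Meleagris),Clostridium),((Bacillus,Columba,Streptococcus),Musca),Helarctos),(((Sciurus,Vulpes),(Melursus,Triturus)),Mus))) (20 taxa).
The first is nested inside the second, so Anopheles shares a more recent common ancestor with Formica.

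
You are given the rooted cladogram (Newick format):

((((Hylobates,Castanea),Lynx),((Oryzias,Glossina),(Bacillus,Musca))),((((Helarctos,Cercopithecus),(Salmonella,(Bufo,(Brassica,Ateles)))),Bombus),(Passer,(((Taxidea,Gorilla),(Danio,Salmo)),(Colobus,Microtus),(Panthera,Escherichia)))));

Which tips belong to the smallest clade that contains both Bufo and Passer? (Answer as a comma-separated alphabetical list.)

Ateles, Bombus, Brassica, Bufo, Cercopithecus, Colobus, Danio, Escherichia, Gorilla, Helarctos, Microtus, Panthera, Passer, Salmo, Salmonella, Taxidea

Tracing Bufo: it sits inside (Bufo,(Brassica,Ateles)).
Tracing Passer: it sits inside (Passer,(((Taxidea,Gorilla),(Danio,Salmo)),(Colobus,Microtus),(Panthera,Escherichia))).
The smallest clade enclosing both is ((((Helarctos,Cercopithecus),(Salmonella,(Bufo,(Brassica,Ateles)))),Bombus),(Passer,(((Taxidea,Gorilla),(Danio,Salmo)),(Colobus,Microtus),(Panthera,Escherichia)))); the answer is its 16 terminal taxa in alphabetical order.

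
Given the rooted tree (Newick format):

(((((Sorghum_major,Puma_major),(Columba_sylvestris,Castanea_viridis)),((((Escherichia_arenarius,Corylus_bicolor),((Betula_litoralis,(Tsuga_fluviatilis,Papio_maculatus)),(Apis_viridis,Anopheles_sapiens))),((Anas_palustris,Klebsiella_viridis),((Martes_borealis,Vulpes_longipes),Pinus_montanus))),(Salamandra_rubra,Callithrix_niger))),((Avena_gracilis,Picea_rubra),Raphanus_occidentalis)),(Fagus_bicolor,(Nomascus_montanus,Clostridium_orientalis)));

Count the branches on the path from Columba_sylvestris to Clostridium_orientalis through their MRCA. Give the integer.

8

The MRCA of Columba_sylvestris and Clostridium_orientalis is the root of the tree.
From Columba_sylvestris up to that node: 5 branches. From Clostridium_orientalis up to the same node: 3 branches. Total: 5 + 3 = 8.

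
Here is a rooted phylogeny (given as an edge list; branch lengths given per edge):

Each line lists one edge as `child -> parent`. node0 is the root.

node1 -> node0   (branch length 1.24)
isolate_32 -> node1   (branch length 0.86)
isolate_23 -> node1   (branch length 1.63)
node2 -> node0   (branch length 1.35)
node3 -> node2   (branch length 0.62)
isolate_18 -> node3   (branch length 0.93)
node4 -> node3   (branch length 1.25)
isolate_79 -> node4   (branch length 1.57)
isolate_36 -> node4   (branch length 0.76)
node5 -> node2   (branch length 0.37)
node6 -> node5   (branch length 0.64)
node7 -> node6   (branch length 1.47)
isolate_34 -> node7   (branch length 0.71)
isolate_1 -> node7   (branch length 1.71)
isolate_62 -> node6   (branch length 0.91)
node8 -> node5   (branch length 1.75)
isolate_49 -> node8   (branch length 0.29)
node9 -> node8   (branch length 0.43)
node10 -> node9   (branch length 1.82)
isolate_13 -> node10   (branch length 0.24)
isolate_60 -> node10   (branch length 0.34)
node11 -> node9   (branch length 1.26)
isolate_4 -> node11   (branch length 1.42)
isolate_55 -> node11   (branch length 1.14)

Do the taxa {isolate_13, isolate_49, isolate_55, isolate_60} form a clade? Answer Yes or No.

The MRCA of the listed taxa subtends (isolate_49,((isolate_13,isolate_60),(isolate_4,isolate_55))).
That clade also contains isolate_4, which is not in the proposed group, so the group is not monophyletic.

No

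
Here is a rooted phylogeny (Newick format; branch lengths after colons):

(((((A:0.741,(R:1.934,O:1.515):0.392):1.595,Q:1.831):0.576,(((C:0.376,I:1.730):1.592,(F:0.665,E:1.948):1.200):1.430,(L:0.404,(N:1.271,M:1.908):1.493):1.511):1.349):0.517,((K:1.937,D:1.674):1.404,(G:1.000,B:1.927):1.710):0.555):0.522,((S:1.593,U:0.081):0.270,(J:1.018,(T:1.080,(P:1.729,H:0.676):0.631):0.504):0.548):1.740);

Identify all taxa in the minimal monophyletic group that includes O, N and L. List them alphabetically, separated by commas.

Tracing O: it sits inside (R,O).
Tracing N: it sits inside (N,M).
Tracing L: it sits inside (L,(N,M)).
The smallest clade enclosing all 3 is (((A,(R,O)),Q),(((C,I),(F,E)),(L,(N,M)))); the answer is its 11 terminal taxa in alphabetical order.

A, C, E, F, I, L, M, N, O, Q, R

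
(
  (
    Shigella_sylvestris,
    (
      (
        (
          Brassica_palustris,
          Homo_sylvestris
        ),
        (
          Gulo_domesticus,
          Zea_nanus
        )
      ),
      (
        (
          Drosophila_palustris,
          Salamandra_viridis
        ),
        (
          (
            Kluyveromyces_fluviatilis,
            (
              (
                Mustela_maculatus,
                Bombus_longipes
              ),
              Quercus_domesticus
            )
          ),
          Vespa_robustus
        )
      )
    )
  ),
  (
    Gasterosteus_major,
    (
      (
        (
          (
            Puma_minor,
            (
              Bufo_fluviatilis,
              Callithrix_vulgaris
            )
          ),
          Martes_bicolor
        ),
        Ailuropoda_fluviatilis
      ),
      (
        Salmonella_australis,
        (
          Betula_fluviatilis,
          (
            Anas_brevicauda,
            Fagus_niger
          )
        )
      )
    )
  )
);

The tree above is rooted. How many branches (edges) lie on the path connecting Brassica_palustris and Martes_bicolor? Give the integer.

The MRCA of Brassica_palustris and Martes_bicolor is the root of the tree.
From Brassica_palustris up to that node: 5 branches. From Martes_bicolor up to the same node: 5 branches. Total: 5 + 5 = 10.

10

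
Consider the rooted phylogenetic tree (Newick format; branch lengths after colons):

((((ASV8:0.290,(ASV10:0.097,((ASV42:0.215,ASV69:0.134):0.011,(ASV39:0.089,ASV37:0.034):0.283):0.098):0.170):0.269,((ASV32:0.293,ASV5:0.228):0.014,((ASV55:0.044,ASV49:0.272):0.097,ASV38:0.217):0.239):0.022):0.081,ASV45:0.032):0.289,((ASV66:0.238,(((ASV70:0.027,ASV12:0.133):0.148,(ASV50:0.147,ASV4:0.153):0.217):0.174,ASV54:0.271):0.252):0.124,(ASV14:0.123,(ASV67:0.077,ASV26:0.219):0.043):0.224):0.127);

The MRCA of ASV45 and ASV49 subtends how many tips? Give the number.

12

The MRCA of ASV45 and ASV49 is the node subtending (((ASV8,(ASV10,((ASV42,ASV69),(ASV39,ASV37)))),((ASV32,ASV5),((ASV55,ASV49),ASV38))),ASV45).
That clade contains 12 terminal taxa: ASV10, ASV32, ASV37, ASV38, ASV39, ASV42, ASV45, ASV49, ASV5, ASV55, ASV69, ASV8.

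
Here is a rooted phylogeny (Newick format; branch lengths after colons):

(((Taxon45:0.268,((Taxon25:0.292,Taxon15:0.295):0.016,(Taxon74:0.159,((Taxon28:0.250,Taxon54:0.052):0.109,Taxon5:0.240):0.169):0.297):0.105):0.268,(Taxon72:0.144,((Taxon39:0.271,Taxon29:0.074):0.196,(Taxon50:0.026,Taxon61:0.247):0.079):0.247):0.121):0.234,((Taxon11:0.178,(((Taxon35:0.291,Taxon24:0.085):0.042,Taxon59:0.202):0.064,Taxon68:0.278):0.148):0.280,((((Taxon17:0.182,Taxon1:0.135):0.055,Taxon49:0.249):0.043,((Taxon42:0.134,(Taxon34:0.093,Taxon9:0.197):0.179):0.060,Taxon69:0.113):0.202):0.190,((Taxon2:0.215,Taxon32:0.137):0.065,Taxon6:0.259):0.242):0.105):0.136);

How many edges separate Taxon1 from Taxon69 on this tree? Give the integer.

5

The MRCA of Taxon1 and Taxon69 is the node subtending (((Taxon17,Taxon1),Taxon49),((Taxon42,(Taxon34,Taxon9)),Taxon69)).
From Taxon1 up to that node: 3 branches. From Taxon69 up to the same node: 2 branches. Total: 3 + 2 = 5.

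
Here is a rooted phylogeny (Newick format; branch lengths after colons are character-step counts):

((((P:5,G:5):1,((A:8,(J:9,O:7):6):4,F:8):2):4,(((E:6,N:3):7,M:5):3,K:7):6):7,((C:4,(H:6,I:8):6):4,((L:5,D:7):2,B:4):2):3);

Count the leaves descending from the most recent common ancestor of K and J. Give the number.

10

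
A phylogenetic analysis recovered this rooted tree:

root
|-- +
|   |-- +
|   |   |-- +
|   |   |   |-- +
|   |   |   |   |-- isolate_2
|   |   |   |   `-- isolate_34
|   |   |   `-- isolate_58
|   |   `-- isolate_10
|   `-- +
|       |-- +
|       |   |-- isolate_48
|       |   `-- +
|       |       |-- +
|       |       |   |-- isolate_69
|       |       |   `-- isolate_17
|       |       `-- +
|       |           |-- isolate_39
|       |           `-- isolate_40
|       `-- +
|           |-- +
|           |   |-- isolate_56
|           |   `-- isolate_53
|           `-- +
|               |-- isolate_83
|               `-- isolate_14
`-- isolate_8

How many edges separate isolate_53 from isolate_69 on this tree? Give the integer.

The MRCA of isolate_53 and isolate_69 is the node subtending ((isolate_48,((isolate_69,isolate_17),(isolate_39,isolate_40))),((isolate_56,isolate_53),(isolate_83,isolate_14))).
From isolate_53 up to that node: 3 branches. From isolate_69 up to the same node: 4 branches. Total: 3 + 4 = 7.

7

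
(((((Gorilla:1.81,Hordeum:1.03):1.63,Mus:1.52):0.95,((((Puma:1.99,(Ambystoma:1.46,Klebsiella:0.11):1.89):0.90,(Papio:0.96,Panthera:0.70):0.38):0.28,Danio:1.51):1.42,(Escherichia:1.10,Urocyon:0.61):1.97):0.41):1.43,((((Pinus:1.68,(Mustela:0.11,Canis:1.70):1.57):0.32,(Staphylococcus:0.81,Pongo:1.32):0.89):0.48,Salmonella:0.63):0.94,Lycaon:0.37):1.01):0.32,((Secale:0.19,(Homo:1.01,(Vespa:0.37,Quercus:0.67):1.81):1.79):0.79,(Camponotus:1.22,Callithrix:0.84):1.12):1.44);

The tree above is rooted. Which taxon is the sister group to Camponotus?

Camponotus attaches to the tree at the node subtending (Camponotus,Callithrix).
The other lineage descending from that same node — the sister group — is the single tip Callithrix.

Callithrix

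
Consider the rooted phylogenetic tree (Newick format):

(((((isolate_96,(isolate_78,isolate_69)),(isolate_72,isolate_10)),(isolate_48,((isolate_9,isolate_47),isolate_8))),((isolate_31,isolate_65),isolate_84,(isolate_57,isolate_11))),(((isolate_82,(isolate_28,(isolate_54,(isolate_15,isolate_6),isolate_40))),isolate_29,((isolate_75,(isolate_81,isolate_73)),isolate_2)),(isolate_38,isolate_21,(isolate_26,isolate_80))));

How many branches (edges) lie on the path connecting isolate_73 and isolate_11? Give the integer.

10

The MRCA of isolate_73 and isolate_11 is the root of the tree.
From isolate_73 up to that node: 6 branches. From isolate_11 up to the same node: 4 branches. Total: 6 + 4 = 10.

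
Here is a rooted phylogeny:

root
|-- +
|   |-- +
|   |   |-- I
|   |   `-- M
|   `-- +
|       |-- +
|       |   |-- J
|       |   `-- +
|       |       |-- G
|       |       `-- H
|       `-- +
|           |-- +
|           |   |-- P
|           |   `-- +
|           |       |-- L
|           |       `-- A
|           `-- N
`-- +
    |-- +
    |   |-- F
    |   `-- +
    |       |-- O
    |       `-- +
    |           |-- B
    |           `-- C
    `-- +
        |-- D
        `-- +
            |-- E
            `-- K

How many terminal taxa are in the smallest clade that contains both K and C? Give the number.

7

The MRCA of K and C is the node subtending ((F,(O,(B,C))),(D,(E,K))).
That clade contains 7 terminal taxa: B, C, D, E, F, K, O.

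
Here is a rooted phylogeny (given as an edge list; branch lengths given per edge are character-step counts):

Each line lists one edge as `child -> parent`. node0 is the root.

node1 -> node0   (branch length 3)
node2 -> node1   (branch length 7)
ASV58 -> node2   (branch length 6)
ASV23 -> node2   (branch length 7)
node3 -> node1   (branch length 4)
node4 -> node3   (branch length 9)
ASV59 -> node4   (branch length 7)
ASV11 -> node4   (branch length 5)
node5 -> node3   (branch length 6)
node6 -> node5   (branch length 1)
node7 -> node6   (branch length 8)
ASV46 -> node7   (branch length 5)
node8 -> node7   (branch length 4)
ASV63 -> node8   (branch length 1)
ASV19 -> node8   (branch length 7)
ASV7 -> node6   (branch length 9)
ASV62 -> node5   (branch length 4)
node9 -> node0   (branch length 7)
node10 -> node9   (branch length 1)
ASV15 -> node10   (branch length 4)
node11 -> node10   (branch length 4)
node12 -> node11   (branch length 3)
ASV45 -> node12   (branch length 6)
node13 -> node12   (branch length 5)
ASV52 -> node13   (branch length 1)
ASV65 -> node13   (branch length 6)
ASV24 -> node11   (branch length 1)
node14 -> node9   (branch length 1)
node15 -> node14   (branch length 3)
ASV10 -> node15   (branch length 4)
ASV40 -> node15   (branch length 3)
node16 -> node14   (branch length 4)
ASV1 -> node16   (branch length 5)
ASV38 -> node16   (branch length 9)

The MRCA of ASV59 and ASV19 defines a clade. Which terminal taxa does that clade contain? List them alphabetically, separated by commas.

ASV11, ASV19, ASV46, ASV59, ASV62, ASV63, ASV7

Tracing ASV59: it sits inside (ASV59,ASV11).
Tracing ASV19: it sits inside (ASV63,ASV19).
The smallest clade enclosing both is ((ASV59,ASV11),(((ASV46,(ASV63,ASV19)),ASV7),ASV62)); the answer is its 7 terminal taxa in alphabetical order.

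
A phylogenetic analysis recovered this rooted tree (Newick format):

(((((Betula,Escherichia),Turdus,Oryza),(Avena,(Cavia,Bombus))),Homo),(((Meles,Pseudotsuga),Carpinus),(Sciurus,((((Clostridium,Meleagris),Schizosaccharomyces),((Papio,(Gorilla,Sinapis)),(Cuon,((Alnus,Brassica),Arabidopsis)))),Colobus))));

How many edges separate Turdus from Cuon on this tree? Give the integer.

The MRCA of Turdus and Cuon is the root of the tree.
From Turdus up to that node: 4 branches. From Cuon up to the same node: 7 branches. Total: 4 + 7 = 11.

11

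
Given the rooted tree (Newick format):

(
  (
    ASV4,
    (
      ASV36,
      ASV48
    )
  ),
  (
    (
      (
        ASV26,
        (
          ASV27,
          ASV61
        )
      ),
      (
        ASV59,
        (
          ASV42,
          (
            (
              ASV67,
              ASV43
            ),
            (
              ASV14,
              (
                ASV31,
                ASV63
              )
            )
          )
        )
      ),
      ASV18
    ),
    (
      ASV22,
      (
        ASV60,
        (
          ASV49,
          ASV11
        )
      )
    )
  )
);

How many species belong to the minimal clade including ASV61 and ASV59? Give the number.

The MRCA of ASV61 and ASV59 is the node subtending ((ASV26,(ASV27,ASV61)),(ASV59,(ASV42,((ASV67,ASV43),(ASV14,(ASV31,ASV63))))),ASV18).
That clade contains 11 terminal taxa: ASV14, ASV18, ASV26, ASV27, ASV31, ASV42, ASV43, ASV59, ASV61, ASV63, ASV67.

11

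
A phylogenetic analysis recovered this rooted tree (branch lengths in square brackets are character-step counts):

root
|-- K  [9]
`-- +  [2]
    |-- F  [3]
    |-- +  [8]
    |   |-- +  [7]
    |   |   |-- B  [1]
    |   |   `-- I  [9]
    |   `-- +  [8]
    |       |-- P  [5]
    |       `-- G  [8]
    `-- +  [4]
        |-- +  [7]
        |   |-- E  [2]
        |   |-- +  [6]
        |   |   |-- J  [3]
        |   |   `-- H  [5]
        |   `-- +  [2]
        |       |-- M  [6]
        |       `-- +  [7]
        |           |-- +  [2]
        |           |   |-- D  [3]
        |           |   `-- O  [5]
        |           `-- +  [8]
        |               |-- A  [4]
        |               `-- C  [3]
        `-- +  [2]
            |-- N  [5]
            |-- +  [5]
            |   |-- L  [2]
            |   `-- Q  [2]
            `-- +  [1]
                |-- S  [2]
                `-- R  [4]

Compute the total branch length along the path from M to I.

43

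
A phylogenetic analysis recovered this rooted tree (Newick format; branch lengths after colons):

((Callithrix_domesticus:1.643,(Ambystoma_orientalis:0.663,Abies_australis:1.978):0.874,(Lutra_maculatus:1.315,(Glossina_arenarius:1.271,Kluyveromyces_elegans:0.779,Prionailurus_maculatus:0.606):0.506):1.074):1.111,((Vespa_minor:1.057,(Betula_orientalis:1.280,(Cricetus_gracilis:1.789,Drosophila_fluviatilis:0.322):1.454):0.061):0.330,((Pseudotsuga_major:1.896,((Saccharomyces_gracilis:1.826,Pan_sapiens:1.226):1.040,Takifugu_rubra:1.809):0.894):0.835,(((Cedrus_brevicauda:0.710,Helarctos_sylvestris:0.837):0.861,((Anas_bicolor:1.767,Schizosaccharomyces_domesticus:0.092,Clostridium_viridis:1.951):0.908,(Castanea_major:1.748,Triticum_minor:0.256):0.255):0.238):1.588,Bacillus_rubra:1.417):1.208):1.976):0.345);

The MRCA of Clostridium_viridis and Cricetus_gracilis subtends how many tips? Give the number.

The MRCA of Clostridium_viridis and Cricetus_gracilis is the node subtending ((Vespa_minor,(Betula_orientalis,(Cricetus_gracilis,Drosophila_fluviatilis))),((Pseudotsuga_major,((Saccharomyces_gracilis,Pan_sapiens),Takifugu_rubra)),(((Cedrus_brevicauda,Helarctos_sylvestris),((Anas_bicolor,Schizosaccharomyces_domesticus,Clostridium_viridis),(Castanea_major,Triticum_minor))),Bacillus_rubra))).
That clade contains 16 terminal taxa: Anas_bicolor, Bacillus_rubra, Betula_orientalis, Castanea_major, Cedrus_brevicauda, Clostridium_viridis, Cricetus_gracilis, Drosophila_fluviatilis, Helarctos_sylvestris, Pan_sapiens, Pseudotsuga_major, Saccharomyces_gracilis, Schizosaccharomyces_domesticus, Takifugu_rubra, Triticum_minor, Vespa_minor.

16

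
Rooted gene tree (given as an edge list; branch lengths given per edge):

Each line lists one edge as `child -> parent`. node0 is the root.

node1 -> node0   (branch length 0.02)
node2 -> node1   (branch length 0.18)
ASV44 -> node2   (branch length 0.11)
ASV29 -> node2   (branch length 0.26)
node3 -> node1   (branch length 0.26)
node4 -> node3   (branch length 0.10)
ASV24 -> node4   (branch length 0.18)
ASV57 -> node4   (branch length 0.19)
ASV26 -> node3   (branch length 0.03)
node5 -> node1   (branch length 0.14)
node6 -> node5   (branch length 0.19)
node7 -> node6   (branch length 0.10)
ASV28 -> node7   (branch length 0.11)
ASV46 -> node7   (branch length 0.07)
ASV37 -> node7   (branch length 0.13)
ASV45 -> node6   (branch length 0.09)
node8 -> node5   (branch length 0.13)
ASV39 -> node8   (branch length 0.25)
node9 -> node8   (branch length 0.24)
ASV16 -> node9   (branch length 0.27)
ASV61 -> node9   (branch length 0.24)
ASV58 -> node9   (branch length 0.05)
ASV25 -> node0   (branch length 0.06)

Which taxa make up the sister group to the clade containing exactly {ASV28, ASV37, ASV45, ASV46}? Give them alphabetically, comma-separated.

ASV16, ASV39, ASV58, ASV61

The clade containing exactly {ASV28, ASV37, ASV45, ASV46} attaches to the tree at the node subtending (((ASV28,ASV46,ASV37),ASV45),(ASV39,(ASV16,ASV61,ASV58))).
The other lineage descending from that same node — the sister group — is (ASV39,(ASV16,ASV61,ASV58)); its 4 tips in alphabetical order are the answer.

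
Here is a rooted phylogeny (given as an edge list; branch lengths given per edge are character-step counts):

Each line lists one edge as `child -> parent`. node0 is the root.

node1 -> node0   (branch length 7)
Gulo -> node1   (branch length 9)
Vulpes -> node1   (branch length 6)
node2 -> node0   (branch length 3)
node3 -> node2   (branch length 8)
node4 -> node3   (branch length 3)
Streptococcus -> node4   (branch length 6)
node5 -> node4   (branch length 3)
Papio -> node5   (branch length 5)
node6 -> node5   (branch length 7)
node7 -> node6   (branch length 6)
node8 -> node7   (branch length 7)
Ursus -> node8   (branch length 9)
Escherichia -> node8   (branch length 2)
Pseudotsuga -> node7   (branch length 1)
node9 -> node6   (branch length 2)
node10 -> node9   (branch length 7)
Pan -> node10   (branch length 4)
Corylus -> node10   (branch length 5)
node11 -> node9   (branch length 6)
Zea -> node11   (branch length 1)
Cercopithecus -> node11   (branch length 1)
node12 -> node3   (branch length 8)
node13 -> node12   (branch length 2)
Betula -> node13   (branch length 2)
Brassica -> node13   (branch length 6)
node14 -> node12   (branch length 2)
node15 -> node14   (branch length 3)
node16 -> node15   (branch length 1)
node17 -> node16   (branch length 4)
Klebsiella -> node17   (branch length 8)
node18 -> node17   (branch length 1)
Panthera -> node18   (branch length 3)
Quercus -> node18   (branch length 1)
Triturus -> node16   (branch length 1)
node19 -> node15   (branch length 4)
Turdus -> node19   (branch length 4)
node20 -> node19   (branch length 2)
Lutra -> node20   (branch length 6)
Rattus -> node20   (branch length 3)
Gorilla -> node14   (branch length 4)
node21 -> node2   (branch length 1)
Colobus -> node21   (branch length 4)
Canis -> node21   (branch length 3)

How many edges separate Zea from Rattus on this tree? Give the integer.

12

The MRCA of Zea and Rattus is the node subtending ((Streptococcus,(Papio,(((Ursus,Escherichia),Pseudotsuga),((Pan,Corylus),(Zea,Cercopithecus))))),((Betula,Brassica),((((Klebsiella,(Panthera,Quercus)),Triturus),(Turdus,(Lutra,Rattus))),Gorilla))).
From Zea up to that node: 6 branches. From Rattus up to the same node: 6 branches. Total: 6 + 6 = 12.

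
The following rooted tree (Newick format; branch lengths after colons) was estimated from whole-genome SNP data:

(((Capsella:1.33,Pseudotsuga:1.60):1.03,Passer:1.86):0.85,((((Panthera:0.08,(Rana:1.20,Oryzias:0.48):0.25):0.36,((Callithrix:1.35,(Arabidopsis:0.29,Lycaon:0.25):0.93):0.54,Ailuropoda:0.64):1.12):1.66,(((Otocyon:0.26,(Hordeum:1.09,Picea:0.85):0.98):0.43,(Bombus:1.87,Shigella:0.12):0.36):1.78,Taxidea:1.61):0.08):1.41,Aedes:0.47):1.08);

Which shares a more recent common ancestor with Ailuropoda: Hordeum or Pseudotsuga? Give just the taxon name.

Hordeum

The MRCA of Ailuropoda and Hordeum subtends (((Panthera,(Rana,Oryzias)),((Callithrix,(Arabidopsis,Lycaon)),Ailuropoda)),(((Otocyon,(Hordeum,Picea)),(Bombus,Shigella)),Taxidea)) (13 taxa).
The MRCA of Ailuropoda and Pseudotsuga is the root, subtending the entire tree (17 taxa).
The first is nested inside the second, so Ailuropoda shares a more recent common ancestor with Hordeum.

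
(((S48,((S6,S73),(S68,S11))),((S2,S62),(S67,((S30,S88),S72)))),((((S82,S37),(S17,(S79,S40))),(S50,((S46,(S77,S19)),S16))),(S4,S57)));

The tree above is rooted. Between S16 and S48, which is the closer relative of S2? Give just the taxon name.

S48

The MRCA of S2 and S48 subtends ((S48,((S6,S73),(S68,S11))),((S2,S62),(S67,((S30,S88),S72)))) (11 taxa).
The MRCA of S2 and S16 is the root, subtending the entire tree (23 taxa).
The first is nested inside the second, so S2 shares a more recent common ancestor with S48.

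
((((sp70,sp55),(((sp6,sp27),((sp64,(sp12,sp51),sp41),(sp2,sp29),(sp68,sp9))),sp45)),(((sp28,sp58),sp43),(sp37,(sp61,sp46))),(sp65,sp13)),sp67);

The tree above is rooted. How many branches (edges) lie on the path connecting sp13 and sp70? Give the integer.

The MRCA of sp13 and sp70 is the node subtending (((sp70,sp55),(((sp6,sp27),((sp64,(sp12,sp51),sp41),(sp2,sp29),(sp68,sp9))),sp45)),(((sp28,sp58),sp43),(sp37,(sp61,sp46))),(sp65,sp13)).
From sp13 up to that node: 2 branches. From sp70 up to the same node: 3 branches. Total: 2 + 3 = 5.

5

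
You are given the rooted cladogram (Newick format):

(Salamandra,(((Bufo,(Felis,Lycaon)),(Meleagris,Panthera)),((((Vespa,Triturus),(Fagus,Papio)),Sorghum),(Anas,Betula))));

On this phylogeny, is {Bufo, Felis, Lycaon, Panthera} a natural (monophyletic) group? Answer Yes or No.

No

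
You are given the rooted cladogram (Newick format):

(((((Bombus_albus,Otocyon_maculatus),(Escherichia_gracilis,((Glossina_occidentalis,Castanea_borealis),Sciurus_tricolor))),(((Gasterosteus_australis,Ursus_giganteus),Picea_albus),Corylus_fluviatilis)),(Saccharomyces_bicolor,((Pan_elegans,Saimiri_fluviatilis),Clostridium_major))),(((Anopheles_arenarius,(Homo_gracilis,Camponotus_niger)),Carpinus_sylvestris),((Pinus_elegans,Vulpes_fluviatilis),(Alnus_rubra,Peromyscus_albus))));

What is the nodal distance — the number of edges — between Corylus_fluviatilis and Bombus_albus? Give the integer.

The MRCA of Corylus_fluviatilis and Bombus_albus is the node subtending (((Bombus_albus,Otocyon_maculatus),(Escherichia_gracilis,((Glossina_occidentalis,Castanea_borealis),Sciurus_tricolor))),(((Gasterosteus_australis,Ursus_giganteus),Picea_albus),Corylus_fluviatilis)).
From Corylus_fluviatilis up to that node: 2 branches. From Bombus_albus up to the same node: 3 branches. Total: 2 + 3 = 5.

5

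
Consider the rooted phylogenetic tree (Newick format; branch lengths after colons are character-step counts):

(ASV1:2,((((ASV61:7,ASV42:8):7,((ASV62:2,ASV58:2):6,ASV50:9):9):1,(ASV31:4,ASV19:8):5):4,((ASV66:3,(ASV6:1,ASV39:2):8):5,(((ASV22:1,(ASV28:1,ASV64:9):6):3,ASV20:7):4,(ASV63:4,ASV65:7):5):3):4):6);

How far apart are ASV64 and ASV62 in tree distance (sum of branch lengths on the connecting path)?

The path runs ASV64 → … → MRCA → … → ASV62; the MRCA is the node subtending ((((ASV61,ASV42),((ASV62,ASV58),ASV50)),(ASV31,ASV19)),((ASV66,(ASV6,ASV39)),(((ASV22,(ASV28,ASV64)),ASV20),(ASV63,ASV65)))).
Branch lengths along that path: 9 + 6 + 3 + 4 + 3 + 4 + 4 + 1 + 9 + 6 + 2 = 51.

51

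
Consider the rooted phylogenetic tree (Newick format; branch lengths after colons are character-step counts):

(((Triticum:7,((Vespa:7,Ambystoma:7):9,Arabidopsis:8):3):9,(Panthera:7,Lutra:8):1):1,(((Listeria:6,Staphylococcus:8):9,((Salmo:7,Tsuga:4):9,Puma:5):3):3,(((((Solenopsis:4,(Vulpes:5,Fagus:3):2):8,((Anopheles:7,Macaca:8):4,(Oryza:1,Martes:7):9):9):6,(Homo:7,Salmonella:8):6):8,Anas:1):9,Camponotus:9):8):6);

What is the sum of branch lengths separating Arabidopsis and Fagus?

The path runs Arabidopsis → … → MRCA → … → Fagus; the MRCA is the root of the tree.
Branch lengths along that path: 8 + 3 + 9 + 1 + 6 + 8 + 9 + 8 + 6 + 8 + 2 + 3 = 71.

71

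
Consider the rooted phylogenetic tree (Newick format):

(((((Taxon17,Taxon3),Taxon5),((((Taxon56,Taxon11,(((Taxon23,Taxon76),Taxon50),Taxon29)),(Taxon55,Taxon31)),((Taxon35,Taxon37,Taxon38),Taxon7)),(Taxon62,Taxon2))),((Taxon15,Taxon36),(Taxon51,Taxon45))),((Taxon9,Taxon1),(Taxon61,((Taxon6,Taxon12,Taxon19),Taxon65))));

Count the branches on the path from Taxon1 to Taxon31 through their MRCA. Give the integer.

10

The MRCA of Taxon1 and Taxon31 is the root of the tree.
From Taxon1 up to that node: 3 branches. From Taxon31 up to the same node: 7 branches. Total: 3 + 7 = 10.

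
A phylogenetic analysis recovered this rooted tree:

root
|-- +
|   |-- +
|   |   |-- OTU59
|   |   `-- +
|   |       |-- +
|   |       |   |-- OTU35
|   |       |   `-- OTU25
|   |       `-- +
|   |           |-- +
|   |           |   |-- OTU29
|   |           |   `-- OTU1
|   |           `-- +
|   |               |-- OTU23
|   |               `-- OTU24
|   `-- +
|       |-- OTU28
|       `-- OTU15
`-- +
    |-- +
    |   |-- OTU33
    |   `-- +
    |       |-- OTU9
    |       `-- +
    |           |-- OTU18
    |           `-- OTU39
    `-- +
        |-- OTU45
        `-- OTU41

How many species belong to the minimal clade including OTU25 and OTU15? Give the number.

The MRCA of OTU25 and OTU15 is the node subtending ((OTU59,((OTU35,OTU25),((OTU29,OTU1),(OTU23,OTU24)))),(OTU28,OTU15)).
That clade contains 9 terminal taxa: OTU1, OTU15, OTU23, OTU24, OTU25, OTU28, OTU29, OTU35, OTU59.

9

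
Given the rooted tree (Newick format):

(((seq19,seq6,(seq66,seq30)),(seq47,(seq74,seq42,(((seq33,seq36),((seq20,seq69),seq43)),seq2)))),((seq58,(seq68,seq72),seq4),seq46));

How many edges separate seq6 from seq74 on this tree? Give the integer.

The MRCA of seq6 and seq74 is the node subtending ((seq19,seq6,(seq66,seq30)),(seq47,(seq74,seq42,(((seq33,seq36),((seq20,seq69),seq43)),seq2)))).
From seq6 up to that node: 2 branches. From seq74 up to the same node: 3 branches. Total: 2 + 3 = 5.

5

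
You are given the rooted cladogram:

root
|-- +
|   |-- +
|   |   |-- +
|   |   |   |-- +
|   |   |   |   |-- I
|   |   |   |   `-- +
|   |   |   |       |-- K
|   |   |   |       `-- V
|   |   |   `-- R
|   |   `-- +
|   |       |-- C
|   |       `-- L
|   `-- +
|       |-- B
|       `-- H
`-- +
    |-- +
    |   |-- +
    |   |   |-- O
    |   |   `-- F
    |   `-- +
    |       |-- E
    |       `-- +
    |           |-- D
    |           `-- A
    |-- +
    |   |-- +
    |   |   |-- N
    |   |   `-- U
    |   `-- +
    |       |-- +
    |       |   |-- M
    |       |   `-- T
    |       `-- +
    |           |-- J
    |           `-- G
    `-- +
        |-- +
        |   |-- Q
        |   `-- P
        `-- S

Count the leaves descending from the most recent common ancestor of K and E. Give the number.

22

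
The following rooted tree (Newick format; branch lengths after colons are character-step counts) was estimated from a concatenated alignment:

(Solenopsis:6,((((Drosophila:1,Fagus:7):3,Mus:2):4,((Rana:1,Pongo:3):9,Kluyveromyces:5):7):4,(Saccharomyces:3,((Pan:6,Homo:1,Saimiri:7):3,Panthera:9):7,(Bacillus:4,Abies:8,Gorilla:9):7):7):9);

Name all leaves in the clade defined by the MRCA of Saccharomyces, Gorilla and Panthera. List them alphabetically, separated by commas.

Tracing Saccharomyces: it sits inside (Saccharomyces,((Pan,Homo,Saimiri),Panthera),(Bacillus,Abies,Gorilla)).
Tracing Gorilla: it sits inside (Bacillus,Abies,Gorilla).
Tracing Panthera: it sits inside ((Pan,Homo,Saimiri),Panthera).
The smallest clade enclosing all 3 is (Saccharomyces,((Pan,Homo,Saimiri),Panthera),(Bacillus,Abies,Gorilla)); the answer is its 8 terminal taxa in alphabetical order.

Abies, Bacillus, Gorilla, Homo, Pan, Panthera, Saccharomyces, Saimiri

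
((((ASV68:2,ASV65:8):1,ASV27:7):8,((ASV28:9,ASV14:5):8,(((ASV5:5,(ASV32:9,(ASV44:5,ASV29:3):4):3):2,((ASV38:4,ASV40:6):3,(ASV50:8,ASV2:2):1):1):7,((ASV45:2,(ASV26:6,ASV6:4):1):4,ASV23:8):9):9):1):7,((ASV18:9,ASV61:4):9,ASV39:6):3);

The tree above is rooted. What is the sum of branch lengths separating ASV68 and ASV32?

42

The path runs ASV68 → … → MRCA → … → ASV32; the MRCA is the node subtending (((ASV68,ASV65),ASV27),((ASV28,ASV14),(((ASV5,(ASV32,(ASV44,ASV29))),((ASV38,ASV40),(ASV50,ASV2))),((ASV45,(ASV26,ASV6)),ASV23)))).
Branch lengths along that path: 2 + 1 + 8 + 1 + 9 + 7 + 2 + 3 + 9 = 42.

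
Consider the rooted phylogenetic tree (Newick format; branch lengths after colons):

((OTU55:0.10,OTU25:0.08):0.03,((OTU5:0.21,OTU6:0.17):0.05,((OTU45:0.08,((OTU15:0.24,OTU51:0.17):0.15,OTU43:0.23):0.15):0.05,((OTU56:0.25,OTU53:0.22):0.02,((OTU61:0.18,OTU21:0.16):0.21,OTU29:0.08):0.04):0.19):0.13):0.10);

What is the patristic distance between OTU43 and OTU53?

0.86

The path runs OTU43 → … → MRCA → … → OTU53; the MRCA is the node subtending ((OTU45,((OTU15,OTU51),OTU43)),((OTU56,OTU53),((OTU61,OTU21),OTU29))).
Branch lengths along that path: 0.23 + 0.15 + 0.05 + 0.19 + 0.02 + 0.22 = 0.86.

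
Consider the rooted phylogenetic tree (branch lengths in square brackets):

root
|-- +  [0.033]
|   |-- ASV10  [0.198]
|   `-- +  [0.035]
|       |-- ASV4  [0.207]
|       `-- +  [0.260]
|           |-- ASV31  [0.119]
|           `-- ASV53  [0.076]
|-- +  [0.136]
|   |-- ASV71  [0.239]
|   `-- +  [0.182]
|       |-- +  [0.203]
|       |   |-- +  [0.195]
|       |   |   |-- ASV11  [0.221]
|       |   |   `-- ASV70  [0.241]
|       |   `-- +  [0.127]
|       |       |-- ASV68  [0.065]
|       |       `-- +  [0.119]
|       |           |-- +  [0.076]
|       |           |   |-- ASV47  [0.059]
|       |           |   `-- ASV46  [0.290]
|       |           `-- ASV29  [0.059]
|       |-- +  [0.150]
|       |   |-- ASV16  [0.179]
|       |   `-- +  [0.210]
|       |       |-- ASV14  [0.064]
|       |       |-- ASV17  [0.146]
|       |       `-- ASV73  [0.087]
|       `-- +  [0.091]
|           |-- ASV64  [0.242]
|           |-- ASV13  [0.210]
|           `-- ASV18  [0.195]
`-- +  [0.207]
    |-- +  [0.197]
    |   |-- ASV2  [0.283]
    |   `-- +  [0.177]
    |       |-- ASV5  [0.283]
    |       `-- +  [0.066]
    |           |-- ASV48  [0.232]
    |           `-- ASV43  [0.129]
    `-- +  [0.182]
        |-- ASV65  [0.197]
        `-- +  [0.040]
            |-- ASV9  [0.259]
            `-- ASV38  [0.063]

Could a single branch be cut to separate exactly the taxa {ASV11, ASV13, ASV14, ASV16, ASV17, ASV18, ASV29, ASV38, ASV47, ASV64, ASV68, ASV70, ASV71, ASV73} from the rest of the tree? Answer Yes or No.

The MRCA of the listed taxa is the root, so the smallest clade containing them is the whole tree.
That clade also contains ASV10, ASV2, ASV31, ASV4, ASV43, ASV46, ASV48, ASV5, ASV53, ASV65, ASV9, which are not in the proposed group, so the group is not monophyletic.

No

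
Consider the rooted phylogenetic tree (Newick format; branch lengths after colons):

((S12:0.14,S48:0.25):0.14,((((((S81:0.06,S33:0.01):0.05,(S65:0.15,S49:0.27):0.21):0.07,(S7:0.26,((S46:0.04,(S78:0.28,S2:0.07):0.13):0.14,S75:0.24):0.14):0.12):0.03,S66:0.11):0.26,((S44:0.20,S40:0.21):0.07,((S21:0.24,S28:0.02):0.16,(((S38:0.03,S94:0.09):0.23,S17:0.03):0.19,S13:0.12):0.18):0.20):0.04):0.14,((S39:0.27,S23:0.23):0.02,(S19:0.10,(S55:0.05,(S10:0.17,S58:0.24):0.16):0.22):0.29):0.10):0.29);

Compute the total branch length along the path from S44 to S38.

1.10

The path runs S44 → … → MRCA → … → S38; the MRCA is the node subtending ((S44,S40),((S21,S28),(((S38,S94),S17),S13))).
Branch lengths along that path: 0.20 + 0.07 + 0.20 + 0.18 + 0.19 + 0.23 + 0.03 = 1.10.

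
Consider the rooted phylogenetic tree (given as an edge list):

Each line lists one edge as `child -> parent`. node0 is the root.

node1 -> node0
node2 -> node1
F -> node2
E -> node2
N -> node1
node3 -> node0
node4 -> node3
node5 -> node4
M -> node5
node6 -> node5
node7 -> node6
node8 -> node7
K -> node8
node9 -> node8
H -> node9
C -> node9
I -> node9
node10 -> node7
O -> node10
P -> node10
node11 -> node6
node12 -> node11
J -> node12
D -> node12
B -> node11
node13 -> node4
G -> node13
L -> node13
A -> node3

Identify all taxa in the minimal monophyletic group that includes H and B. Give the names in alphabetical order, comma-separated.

Tracing H: it sits inside (H,C,I).
Tracing B: it sits inside ((J,D),B).
The smallest clade enclosing both is (((K,(H,C,I)),(O,P)),((J,D),B)); the answer is its 9 terminal taxa in alphabetical order.

B, C, D, H, I, J, K, O, P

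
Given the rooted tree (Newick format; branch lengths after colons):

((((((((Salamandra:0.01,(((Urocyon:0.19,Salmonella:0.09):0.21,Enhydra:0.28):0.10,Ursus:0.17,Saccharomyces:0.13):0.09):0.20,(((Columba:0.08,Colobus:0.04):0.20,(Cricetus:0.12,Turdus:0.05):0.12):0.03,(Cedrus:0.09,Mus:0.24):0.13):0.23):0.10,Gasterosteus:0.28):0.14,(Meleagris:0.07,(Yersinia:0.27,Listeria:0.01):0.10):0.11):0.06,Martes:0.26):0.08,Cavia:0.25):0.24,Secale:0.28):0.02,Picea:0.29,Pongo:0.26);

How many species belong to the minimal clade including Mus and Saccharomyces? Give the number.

The MRCA of Mus and Saccharomyces is the node subtending ((Salamandra,(((Urocyon,Salmonella),Enhydra),Ursus,Saccharomyces)),(((Columba,Colobus),(Cricetus,Turdus)),(Cedrus,Mus))).
That clade contains 12 terminal taxa: Cedrus, Colobus, Columba, Cricetus, Enhydra, Mus, Saccharomyces, Salamandra, Salmonella, Turdus, Urocyon, Ursus.

12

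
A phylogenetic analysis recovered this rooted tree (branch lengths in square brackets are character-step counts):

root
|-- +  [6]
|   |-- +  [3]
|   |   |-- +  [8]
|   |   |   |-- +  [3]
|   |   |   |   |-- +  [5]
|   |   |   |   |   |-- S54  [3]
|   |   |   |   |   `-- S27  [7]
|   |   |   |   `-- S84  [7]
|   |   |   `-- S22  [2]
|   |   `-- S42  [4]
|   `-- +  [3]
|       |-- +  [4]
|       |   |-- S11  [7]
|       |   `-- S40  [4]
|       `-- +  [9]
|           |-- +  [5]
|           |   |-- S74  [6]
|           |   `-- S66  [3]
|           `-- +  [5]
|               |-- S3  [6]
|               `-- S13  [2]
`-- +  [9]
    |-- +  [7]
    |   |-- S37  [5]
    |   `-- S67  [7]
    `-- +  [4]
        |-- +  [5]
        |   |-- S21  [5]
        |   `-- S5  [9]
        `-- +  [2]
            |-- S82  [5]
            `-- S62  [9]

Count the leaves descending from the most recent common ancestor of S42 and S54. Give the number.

5

The MRCA of S42 and S54 is the node subtending ((((S54,S27),S84),S22),S42).
That clade contains 5 terminal taxa: S22, S27, S42, S54, S84.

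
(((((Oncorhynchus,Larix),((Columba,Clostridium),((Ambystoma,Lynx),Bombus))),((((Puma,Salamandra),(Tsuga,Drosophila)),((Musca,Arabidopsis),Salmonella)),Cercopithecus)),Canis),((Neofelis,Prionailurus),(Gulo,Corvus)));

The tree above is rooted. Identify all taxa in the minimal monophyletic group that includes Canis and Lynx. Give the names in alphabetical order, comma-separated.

Ambystoma, Arabidopsis, Bombus, Canis, Cercopithecus, Clostridium, Columba, Drosophila, Larix, Lynx, Musca, Oncorhynchus, Puma, Salamandra, Salmonella, Tsuga

Tracing Canis: it sits inside ((((Oncorhynchus,Larix),((Columba,Clostridium),((Ambystoma,Lynx),Bombus))),((((Puma,Salamandra),(Tsuga,Drosophila)),((Musca,Arabidopsis),Salmonella)),Cercopithecus)),Canis).
Tracing Lynx: it sits inside (Ambystoma,Lynx).
The smallest clade enclosing both is ((((Oncorhynchus,Larix),((Columba,Clostridium),((Ambystoma,Lynx),Bombus))),((((Puma,Salamandra),(Tsuga,Drosophila)),((Musca,Arabidopsis),Salmonella)),Cercopithecus)),Canis); the answer is its 16 terminal taxa in alphabetical order.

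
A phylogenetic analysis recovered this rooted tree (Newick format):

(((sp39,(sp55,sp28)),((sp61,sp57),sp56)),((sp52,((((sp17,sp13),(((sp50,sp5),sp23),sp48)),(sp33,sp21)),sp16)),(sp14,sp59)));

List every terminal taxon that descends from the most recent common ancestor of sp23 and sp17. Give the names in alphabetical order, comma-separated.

Tracing sp23: it sits inside ((sp50,sp5),sp23).
Tracing sp17: it sits inside (sp17,sp13).
The smallest clade enclosing both is ((sp17,sp13),(((sp50,sp5),sp23),sp48)); the answer is its 6 terminal taxa in alphabetical order.

sp13, sp17, sp23, sp48, sp5, sp50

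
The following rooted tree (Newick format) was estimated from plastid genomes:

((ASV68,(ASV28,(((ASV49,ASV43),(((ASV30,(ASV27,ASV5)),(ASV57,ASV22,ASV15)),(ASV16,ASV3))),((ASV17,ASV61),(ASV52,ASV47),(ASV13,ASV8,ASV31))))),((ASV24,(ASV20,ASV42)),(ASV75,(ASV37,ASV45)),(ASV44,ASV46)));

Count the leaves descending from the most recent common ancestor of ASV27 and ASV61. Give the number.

The MRCA of ASV27 and ASV61 is the node subtending (((ASV49,ASV43),(((ASV30,(ASV27,ASV5)),(ASV57,ASV22,ASV15)),(ASV16,ASV3))),((ASV17,ASV61),(ASV52,ASV47),(ASV13,ASV8,ASV31))).
That clade contains 17 terminal taxa: ASV13, ASV15, ASV16, ASV17, ASV22, ASV27, ASV3, ASV30, ASV31, ASV43, ASV47, ASV49, ASV5, ASV52, ASV57, ASV61, ASV8.

17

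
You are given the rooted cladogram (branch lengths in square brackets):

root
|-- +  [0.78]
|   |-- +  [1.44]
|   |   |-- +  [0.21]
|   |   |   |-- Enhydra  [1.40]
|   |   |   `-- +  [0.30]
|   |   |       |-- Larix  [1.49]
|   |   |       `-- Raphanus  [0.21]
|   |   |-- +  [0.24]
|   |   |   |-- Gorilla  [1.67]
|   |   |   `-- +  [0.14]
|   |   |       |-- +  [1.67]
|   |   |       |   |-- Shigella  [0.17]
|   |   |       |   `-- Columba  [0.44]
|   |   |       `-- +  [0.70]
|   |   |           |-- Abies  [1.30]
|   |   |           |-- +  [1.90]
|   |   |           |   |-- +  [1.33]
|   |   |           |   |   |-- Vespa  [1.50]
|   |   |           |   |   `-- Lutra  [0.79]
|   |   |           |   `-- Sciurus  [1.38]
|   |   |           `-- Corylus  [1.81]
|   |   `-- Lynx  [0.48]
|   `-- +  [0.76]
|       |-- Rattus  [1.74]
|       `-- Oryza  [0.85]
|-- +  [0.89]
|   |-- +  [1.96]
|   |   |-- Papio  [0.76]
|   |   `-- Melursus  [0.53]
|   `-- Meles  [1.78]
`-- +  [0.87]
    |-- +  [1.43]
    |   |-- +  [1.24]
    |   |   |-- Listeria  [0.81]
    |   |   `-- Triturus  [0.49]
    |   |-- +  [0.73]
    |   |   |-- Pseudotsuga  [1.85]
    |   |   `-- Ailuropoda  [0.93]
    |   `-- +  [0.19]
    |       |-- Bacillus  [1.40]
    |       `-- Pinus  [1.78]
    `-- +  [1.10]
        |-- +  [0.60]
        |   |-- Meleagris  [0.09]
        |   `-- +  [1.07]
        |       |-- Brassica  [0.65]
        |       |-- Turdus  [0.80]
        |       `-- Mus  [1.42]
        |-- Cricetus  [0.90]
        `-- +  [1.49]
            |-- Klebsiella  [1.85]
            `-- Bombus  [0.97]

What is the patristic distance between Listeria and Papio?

7.96

The path runs Listeria → … → MRCA → … → Papio; the MRCA is the root of the tree.
Branch lengths along that path: 0.81 + 1.24 + 1.43 + 0.87 + 0.89 + 1.96 + 0.76 = 7.96.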